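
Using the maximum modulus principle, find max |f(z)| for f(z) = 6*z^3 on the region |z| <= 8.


Step 1: On |z| = 8, |f(z)| = 6 * |z|^3 = 6 * 8^3
Step 2: By maximum modulus principle, maximum is on boundary.
Step 3: Maximum = 6 * 512 = 3072

3072


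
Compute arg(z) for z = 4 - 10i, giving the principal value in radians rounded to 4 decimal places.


Step 1: z = 4 - 10i
Step 2: arg(z) = atan2(-10, 4)
Step 3: arg(z) = -1.1903

-1.1903


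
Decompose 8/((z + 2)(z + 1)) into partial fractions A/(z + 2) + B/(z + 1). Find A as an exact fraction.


Step 1: Multiply both sides by (z + 2) and set z = -2
Step 2: A = 8 / (-2 + 1)
Step 3: A = 8 / (-1)
Step 4: A = -8

-8


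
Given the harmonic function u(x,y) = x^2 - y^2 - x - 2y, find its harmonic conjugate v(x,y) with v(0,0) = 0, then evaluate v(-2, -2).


Step 1: v_x = -u_y = 2y + 2
Step 2: v_y = u_x = 2x - 1
Step 3: v = 2xy + 2x - y + C
Step 4: v(0,0) = 0 => C = 0
Step 5: v(-2, -2) = 6

6


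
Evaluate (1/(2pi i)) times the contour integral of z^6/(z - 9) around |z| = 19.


Step 1: f(z) = z^6, a = 9 is inside |z| = 19
Step 2: By Cauchy integral formula: (1/(2pi*i)) * integral = f(a)
Step 3: f(9) = 9^6 = 531441

531441


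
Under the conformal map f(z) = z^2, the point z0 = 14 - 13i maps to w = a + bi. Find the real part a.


Step 1: z0 = 14 - 13i
Step 2: z0^2 = 14^2 - (-13)^2 - 364i
Step 3: real part = 196 - 169 = 27

27


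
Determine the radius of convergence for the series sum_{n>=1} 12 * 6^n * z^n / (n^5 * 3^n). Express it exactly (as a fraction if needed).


Step 1: General term a_n = 12 * 6^n / (n^5 * 3^n)
Step 2: By the root test, |a_n|^(1/n) = 12^(1/n) * 6 / (n^(5/n) * 3) -> 6/3 as n -> infinity (since 12^(1/n) -> 1 and n^(5/n) -> 1)
Step 3: R = 1/lim|a_n|^(1/n) = 3/6 = 1/2

1/2


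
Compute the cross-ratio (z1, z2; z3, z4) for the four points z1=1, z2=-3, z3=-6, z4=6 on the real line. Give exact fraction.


Step 1: (z1-z3)(z2-z4) = 7 * (-9) = -63
Step 2: (z1-z4)(z2-z3) = (-5) * 3 = -15
Step 3: Cross-ratio = 63/15 = 21/5

21/5


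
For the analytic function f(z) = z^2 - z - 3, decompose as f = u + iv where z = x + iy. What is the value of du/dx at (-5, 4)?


Step 1: f(z) = (x+iy)^2 - (x+iy) - 3
Step 2: u = (x^2 - y^2) - x - 3
Step 3: u_x = 2x - 1
Step 4: At (-5, 4): u_x = -10 - 1 = -11

-11


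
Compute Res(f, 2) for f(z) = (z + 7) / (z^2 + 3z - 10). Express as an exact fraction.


Step 1: Q(z) = z^2 + 3z - 10 = (z - 2)(z + 5)
Step 2: Q'(z) = 2z + 3
Step 3: Q'(2) = 7, P(2) = 9
Step 4: Res = P(2)/Q'(2) = 9/7 = 9/7

9/7


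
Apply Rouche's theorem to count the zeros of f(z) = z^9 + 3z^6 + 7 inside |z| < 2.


Step 1: On |z| = 2 the three terms have sizes |z^9| = 2^9 = 512, |3z^6| = 3*2^6 = 192, |7| = 7
Step 2: The dominant term is g(z) = z^9; let h(z) = 3z^6 + 7 so f = g + h
Step 3: On |z| = 2: |g| = 512 and |h| <= 192 + 7 = 199
Step 4: Since 512 > 199, |h| < |g| on |z| = 2, so by Rouche f has the same number of zeros as g inside |z| < 2
Step 5: g(z) = z^9 has 9 zeros (all at the origin) inside |z| < 2. Answer = 9

9


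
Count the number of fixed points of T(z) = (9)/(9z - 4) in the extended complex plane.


Step 1: Fixed points satisfy T(z) = z
Step 2: 9z^2 - 4z - 9 = 0
Step 3: Discriminant = (-4)^2 - 4*9*(-9) = 340
Step 4: Number of fixed points = 2

2


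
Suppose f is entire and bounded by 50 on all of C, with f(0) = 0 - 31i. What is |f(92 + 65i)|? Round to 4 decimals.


Step 1: By Liouville's theorem, a bounded entire function is constant.
Step 2: f(z) = f(0) = 0 - 31i for all z.
Step 3: |f(w)| = |0 - 31i| = sqrt(0 + 961)
Step 4: = 31.0

31.0


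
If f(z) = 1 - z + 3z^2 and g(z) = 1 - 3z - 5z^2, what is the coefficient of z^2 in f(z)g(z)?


Step 1: z^2 term in f*g comes from: (1)*(-5z^2) + (-z)*(-3z) + (3z^2)*(1)
Step 2: = -5 + 3 + 3
Step 3: = 1

1


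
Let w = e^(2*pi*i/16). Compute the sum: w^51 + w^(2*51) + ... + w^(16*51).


Step 1: The sum sum_{j=1}^{n} w^(k*j) equals n if n | k, else 0.
Step 2: Here n = 16, k = 51
Step 3: Does n divide k? 16 | 51 -> False
Step 4: Sum = 0

0


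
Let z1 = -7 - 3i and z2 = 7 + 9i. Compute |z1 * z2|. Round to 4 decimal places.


Step 1: |z1| = sqrt((-7)^2 + (-3)^2) = sqrt(58)
Step 2: |z2| = sqrt(7^2 + 9^2) = sqrt(130)
Step 3: |z1*z2| = |z1|*|z2| = sqrt(58) * sqrt(130) = sqrt(58 * 130) = sqrt(7540)
Step 4: = 86.8332

86.8332


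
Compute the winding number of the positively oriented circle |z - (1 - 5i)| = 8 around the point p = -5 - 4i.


Step 1: Center c = (1, -5), radius = 8
Step 2: |p - c|^2 = (-6)^2 + 1^2 = 37
Step 3: r^2 = 64
Step 4: |p-c| < r so winding number = 1

1


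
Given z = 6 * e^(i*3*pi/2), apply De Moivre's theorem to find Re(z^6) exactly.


Step 1: By De Moivre's theorem, z^6 = 6^6 * e^(i*6*3*pi/2) = 46656 * (cos(9*pi) + i*sin(9*pi))
Step 2: |z|^6 = 6^6 = 46656
Step 3: Reduce the angle mod 2*pi: 9*pi - 8*pi = pi
Step 4: cos(pi) = -1
Step 5: Re(z^6) = 46656 * (-1) = -46656

-46656


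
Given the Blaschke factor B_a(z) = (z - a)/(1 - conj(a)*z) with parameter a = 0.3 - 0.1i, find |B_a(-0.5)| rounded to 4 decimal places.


Step 1: Numerator z0 - a = -0.5 - (0.3 - 0.1i) = -0.8 + 0.1i
Step 2: Denominator 1 - conj(a)*z0 = 1 - (0.3 + 0.1i)*(-0.5) = 1.15 + 0.05i
Step 3: |z0 - a|^2 = (-0.8)^2 + 0.1^2 = 0.65; |1 - conj(a)*z0|^2 = 1.15^2 + 0.05^2 = 1.325
Step 4: |B_a(-0.5)| = sqrt(0.65 / 1.325) = sqrt(0.490566)
Step 5: = 0.7004

0.7004


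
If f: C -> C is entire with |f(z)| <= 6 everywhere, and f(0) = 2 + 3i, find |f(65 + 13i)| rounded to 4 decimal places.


Step 1: By Liouville's theorem, a bounded entire function is constant.
Step 2: f(z) = f(0) = 2 + 3i for all z.
Step 3: |f(w)| = |2 + 3i| = sqrt(4 + 9)
Step 4: = 3.6056

3.6056


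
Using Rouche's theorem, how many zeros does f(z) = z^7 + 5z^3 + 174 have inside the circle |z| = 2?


Step 1: On |z| = 2 the three terms have sizes |z^7| = 2^7 = 128, |5z^3| = 5*2^3 = 40, |174| = 174
Step 2: The dominant term is g(z) = 174; let h(z) = z^7 + 5z^3 so f = g + h
Step 3: On |z| = 2: |g| = 174 and |h| <= 128 + 40 = 168
Step 4: Since 174 > 168, |h| < |g| on |z| = 2, so by Rouche f has the same number of zeros as g inside |z| < 2
Step 5: g(z) = 174 is a nonzero constant with no zeros inside |z| < 2. Answer = 0

0


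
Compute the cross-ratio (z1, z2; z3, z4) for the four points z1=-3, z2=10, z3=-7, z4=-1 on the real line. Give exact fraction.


Step 1: (z1-z3)(z2-z4) = 4 * 11 = 44
Step 2: (z1-z4)(z2-z3) = (-2) * 17 = -34
Step 3: Cross-ratio = -44/34 = -22/17

-22/17


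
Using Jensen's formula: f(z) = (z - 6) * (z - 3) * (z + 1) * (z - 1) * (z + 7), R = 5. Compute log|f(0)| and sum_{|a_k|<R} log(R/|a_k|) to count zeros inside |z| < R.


Jensen's formula: (1/2pi)*integral log|f(Re^it)|dt = log|f(0)| + sum_{|a_k|<R} log(R/|a_k|)
Step 1: f(0) = (-6) * (-3) * 1 * (-1) * 7 = -126
Step 2: log|f(0)| = log|6| + log|3| + log|-1| + log|1| + log|-7| = 4.8363
Step 3: Zeros inside |z| < 5: 3, -1, 1
Step 4: Jensen sum = log(5/3) + log(5/1) + log(5/1) = 3.7297
Step 5: n(R) = number of terms in the Jensen sum = count of zeros inside |z| < 5 = 3

3


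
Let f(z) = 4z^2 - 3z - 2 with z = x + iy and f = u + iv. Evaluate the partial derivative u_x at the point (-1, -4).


Step 1: f(z) = 4(x+iy)^2 - 3(x+iy) - 2
Step 2: u = 4(x^2 - y^2) - 3x - 2
Step 3: u_x = 8x - 3
Step 4: At (-1, -4): u_x = -8 - 3 = -11

-11


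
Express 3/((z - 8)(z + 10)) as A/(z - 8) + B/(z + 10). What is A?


Step 1: Multiply both sides by (z - 8) and set z = 8
Step 2: A = 3 / (8 + 10)
Step 3: A = 3 / 18
Step 4: A = 1/6

1/6


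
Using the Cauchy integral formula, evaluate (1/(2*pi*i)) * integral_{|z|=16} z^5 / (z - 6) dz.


Step 1: f(z) = z^5, a = 6 is inside |z| = 16
Step 2: By Cauchy integral formula: (1/(2pi*i)) * integral = f(a)
Step 3: f(6) = 6^5 = 7776

7776


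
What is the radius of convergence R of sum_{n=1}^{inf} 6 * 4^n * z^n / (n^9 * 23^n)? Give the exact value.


Step 1: General term a_n = 6 * 4^n / (n^9 * 23^n)
Step 2: By the root test, |a_n|^(1/n) = 6^(1/n) * 4 / (n^(9/n) * 23) -> 4/23 as n -> infinity (since 6^(1/n) -> 1 and n^(9/n) -> 1)
Step 3: R = 1/lim|a_n|^(1/n) = 23/4

23/4


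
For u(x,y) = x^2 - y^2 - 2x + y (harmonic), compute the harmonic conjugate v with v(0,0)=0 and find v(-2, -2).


Step 1: v_x = -u_y = 2y - 1
Step 2: v_y = u_x = 2x - 2
Step 3: v = 2xy - x - 2y + C
Step 4: v(0,0) = 0 => C = 0
Step 5: v(-2, -2) = 14

14


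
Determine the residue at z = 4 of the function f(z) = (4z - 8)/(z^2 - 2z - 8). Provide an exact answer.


Step 1: Q(z) = z^2 - 2z - 8 = (z - 4)(z + 2)
Step 2: Q'(z) = 2z - 2
Step 3: Q'(4) = 6, P(4) = 8
Step 4: Res = P(4)/Q'(4) = 8/6 = 4/3

4/3


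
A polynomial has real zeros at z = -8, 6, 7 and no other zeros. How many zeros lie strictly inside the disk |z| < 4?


Step 1: Check each root:
  z = -8: |-8| = 8 >= 4
  z = 6: |6| = 6 >= 4
  z = 7: |7| = 7 >= 4
Step 2: Count = 0

0


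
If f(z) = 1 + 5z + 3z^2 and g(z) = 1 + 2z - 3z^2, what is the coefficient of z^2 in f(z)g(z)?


Step 1: z^2 term in f*g comes from: (1)*(-3z^2) + (5z)*(2z) + (3z^2)*(1)
Step 2: = -3 + 10 + 3
Step 3: = 10

10


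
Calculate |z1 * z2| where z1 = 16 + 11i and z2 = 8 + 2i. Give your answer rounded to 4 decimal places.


Step 1: |z1| = sqrt(16^2 + 11^2) = sqrt(377)
Step 2: |z2| = sqrt(8^2 + 2^2) = sqrt(68)
Step 3: |z1*z2| = |z1|*|z2| = sqrt(377) * sqrt(68) = sqrt(377 * 68) = sqrt(25636)
Step 4: = 160.1125

160.1125


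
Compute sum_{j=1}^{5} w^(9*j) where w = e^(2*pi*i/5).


Step 1: The sum sum_{j=1}^{n} w^(k*j) equals n if n | k, else 0.
Step 2: Here n = 5, k = 9
Step 3: Does n divide k? 5 | 9 -> False
Step 4: Sum = 0

0


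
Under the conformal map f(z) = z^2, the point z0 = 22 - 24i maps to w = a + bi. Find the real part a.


Step 1: z0 = 22 - 24i
Step 2: z0^2 = 22^2 - (-24)^2 - 1056i
Step 3: real part = 484 - 576 = -92

-92


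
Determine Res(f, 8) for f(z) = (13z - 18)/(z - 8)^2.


Step 1: Pole of order 2 at z = 8
Step 2: Res = lim d/dz [(z - 8)^2 * f(z)] as z -> 8
Step 3: (z - 8)^2 * f(z) = 13z - 18
Step 4: d/dz[13z - 18] = 13

13


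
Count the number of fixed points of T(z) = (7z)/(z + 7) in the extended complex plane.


Step 1: Fixed points satisfy T(z) = z
Step 2: z^2 = 0
Step 3: Discriminant = 0^2 - 4*1*0 = 0
Step 4: Number of fixed points = 1

1


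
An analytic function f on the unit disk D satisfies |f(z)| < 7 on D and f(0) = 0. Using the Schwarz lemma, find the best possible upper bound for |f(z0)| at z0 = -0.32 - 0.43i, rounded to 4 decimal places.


Step 1: g = f/7 maps D -> D with g(0) = 0, so by the Schwarz lemma |g(z)| <= |z|, i.e. |f(z)| <= 7|z|; this is sharp (f(z) = 7z).
Step 2: |z0|^2 = (-0.32)^2 + (-0.43)^2 = 0.2873
Step 3: |z0| = sqrt(0.2873) = 0.536004
Step 4: Best bound = 7 * |z0| = 7 * 0.536004 = 3.752

3.752


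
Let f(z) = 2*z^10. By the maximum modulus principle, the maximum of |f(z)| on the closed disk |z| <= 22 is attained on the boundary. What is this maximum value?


Step 1: On |z| = 22, |f(z)| = 2 * |z|^10 = 2 * 22^10
Step 2: By maximum modulus principle, maximum is on boundary.
Step 3: Maximum = 2 * 26559922791424 = 53119845582848

53119845582848


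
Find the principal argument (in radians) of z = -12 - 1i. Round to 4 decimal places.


Step 1: z = -12 - 1i
Step 2: arg(z) = atan2(-1, -12)
Step 3: arg(z) = -3.0585

-3.0585


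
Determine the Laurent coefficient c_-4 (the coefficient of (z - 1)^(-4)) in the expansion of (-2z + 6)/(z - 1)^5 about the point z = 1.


Step 1: Write the numerator in powers of (z - 1): -2z + 6 = -2(z - 1) + (-2*1 + 6) = -2(z - 1) + 4
Step 2: Divide by (z - 1)^5: f(z) = 4(z - 1)^(-5) - 2(z - 1)^(-4)
Step 3: This finite sum is the Laurent series of f about z = 1.
Step 4: Coefficient of (z - 1)^(-4) = coefficient of (z - 1) in the re-centred numerator = -2

-2


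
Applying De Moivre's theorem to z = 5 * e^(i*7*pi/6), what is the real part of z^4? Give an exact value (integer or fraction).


Step 1: By De Moivre's theorem, z^4 = 5^4 * e^(i*4*7*pi/6) = 625 * (cos(14*pi/3) + i*sin(14*pi/3))
Step 2: |z|^4 = 5^4 = 625
Step 3: Reduce the angle mod 2*pi: 14*pi/3 - 4*pi = 2*pi/3
Step 4: cos(2*pi/3) = -1/2
Step 5: Re(z^4) = 625 * (-1/2) = -625/2

-625/2


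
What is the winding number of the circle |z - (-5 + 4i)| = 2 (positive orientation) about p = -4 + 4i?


Step 1: Center c = (-5, 4), radius = 2
Step 2: |p - c|^2 = 1^2 + 0^2 = 1
Step 3: r^2 = 4
Step 4: |p-c| < r so winding number = 1

1


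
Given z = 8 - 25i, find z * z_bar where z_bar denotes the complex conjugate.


Step 1: conj(z) = 8 + 25i
Step 2: z * conj(z) = 8^2 + (-25)^2
Step 3: = 64 + 625 = 689

689


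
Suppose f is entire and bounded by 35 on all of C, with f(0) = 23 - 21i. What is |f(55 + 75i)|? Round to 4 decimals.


Step 1: By Liouville's theorem, a bounded entire function is constant.
Step 2: f(z) = f(0) = 23 - 21i for all z.
Step 3: |f(w)| = |23 - 21i| = sqrt(529 + 441)
Step 4: = 31.1448

31.1448


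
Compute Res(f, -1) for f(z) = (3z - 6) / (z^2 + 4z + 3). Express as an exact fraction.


Step 1: Q(z) = z^2 + 4z + 3 = (z + 1)(z + 3)
Step 2: Q'(z) = 2z + 4
Step 3: Q'(-1) = 2, P(-1) = -9
Step 4: Res = P(-1)/Q'(-1) = -9/2 = -9/2

-9/2


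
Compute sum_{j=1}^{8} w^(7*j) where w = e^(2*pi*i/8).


Step 1: The sum sum_{j=1}^{n} w^(k*j) equals n if n | k, else 0.
Step 2: Here n = 8, k = 7
Step 3: Does n divide k? 8 | 7 -> False
Step 4: Sum = 0

0


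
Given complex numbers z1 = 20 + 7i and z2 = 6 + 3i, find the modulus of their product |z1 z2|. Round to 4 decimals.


Step 1: |z1| = sqrt(20^2 + 7^2) = sqrt(449)
Step 2: |z2| = sqrt(6^2 + 3^2) = sqrt(45)
Step 3: |z1*z2| = |z1|*|z2| = sqrt(449) * sqrt(45) = sqrt(449 * 45) = sqrt(20205)
Step 4: = 142.1443

142.1443


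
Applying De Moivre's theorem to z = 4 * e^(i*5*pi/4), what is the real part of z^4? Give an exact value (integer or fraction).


Step 1: By De Moivre's theorem, z^4 = 4^4 * e^(i*4*5*pi/4) = 256 * (cos(5*pi) + i*sin(5*pi))
Step 2: |z|^4 = 4^4 = 256
Step 3: Reduce the angle mod 2*pi: 5*pi - 4*pi = pi
Step 4: cos(pi) = -1
Step 5: Re(z^4) = 256 * (-1) = -256

-256


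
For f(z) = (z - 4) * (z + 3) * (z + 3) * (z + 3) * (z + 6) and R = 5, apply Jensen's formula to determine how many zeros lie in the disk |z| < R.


Jensen's formula: (1/2pi)*integral log|f(Re^it)|dt = log|f(0)| + sum_{|a_k|<R} log(R/|a_k|)
Step 1: f(0) = (-4) * 3 * 3 * 3 * 6 = -648
Step 2: log|f(0)| = log|4| + log|-3| + log|-3| + log|-3| + log|-6| = 6.4739
Step 3: Zeros inside |z| < 5: 4, -3, -3, -3
Step 4: Jensen sum = log(5/4) + log(5/3) + log(5/3) + log(5/3) = 1.7556
Step 5: n(R) = number of terms in the Jensen sum = count of zeros inside |z| < 5 = 4

4


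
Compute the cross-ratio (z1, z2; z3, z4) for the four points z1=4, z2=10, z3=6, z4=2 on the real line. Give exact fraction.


Step 1: (z1-z3)(z2-z4) = (-2) * 8 = -16
Step 2: (z1-z4)(z2-z3) = 2 * 4 = 8
Step 3: Cross-ratio = -16/8 = -2

-2


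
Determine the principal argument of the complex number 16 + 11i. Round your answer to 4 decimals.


Step 1: z = 16 + 11i
Step 2: arg(z) = atan2(11, 16)
Step 3: arg(z) = 0.6023

0.6023


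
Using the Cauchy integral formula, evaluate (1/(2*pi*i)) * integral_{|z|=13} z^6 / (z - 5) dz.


Step 1: f(z) = z^6, a = 5 is inside |z| = 13
Step 2: By Cauchy integral formula: (1/(2pi*i)) * integral = f(a)
Step 3: f(5) = 5^6 = 15625

15625


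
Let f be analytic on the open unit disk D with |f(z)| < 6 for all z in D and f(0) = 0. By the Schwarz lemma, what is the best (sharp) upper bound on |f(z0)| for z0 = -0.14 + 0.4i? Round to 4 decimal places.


Step 1: g = f/6 maps D -> D with g(0) = 0, so by the Schwarz lemma |g(z)| <= |z|, i.e. |f(z)| <= 6|z|; this is sharp (f(z) = 6z).
Step 2: |z0|^2 = (-0.14)^2 + 0.4^2 = 0.1796
Step 3: |z0| = sqrt(0.1796) = 0.423792
Step 4: Best bound = 6 * |z0| = 6 * 0.423792 = 2.5428

2.5428


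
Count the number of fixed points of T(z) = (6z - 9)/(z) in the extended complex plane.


Step 1: Fixed points satisfy T(z) = z
Step 2: z^2 - 6z + 9 = 0
Step 3: Discriminant = (-6)^2 - 4*1*9 = 0
Step 4: Number of fixed points = 1

1


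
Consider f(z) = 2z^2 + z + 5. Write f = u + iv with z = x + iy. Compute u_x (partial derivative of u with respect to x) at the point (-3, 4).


Step 1: f(z) = 2(x+iy)^2 + (x+iy) + 5
Step 2: u = 2(x^2 - y^2) + x + 5
Step 3: u_x = 4x + 1
Step 4: At (-3, 4): u_x = -12 + 1 = -11

-11


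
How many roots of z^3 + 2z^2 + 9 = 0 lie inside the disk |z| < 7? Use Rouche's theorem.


Step 1: On |z| = 7 the three terms have sizes |z^3| = 7^3 = 343, |2z^2| = 2*7^2 = 98, |9| = 9
Step 2: The dominant term is g(z) = z^3; let h(z) = 2z^2 + 9 so f = g + h
Step 3: On |z| = 7: |g| = 343 and |h| <= 98 + 9 = 107
Step 4: Since 343 > 107, |h| < |g| on |z| = 7, so by Rouche f has the same number of zeros as g inside |z| < 7
Step 5: g(z) = z^3 has 3 zeros (all at the origin) inside |z| < 7. Answer = 3

3


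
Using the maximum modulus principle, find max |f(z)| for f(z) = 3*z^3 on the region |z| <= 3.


Step 1: On |z| = 3, |f(z)| = 3 * |z|^3 = 3 * 3^3
Step 2: By maximum modulus principle, maximum is on boundary.
Step 3: Maximum = 3 * 27 = 81

81


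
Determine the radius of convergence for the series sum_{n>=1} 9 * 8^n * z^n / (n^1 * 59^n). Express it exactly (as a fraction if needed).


Step 1: General term a_n = 9 * 8^n / (n^1 * 59^n)
Step 2: By the root test, |a_n|^(1/n) = 9^(1/n) * 8 / (n^(1/n) * 59) -> 8/59 as n -> infinity (since 9^(1/n) -> 1 and n^(1/n) -> 1)
Step 3: R = 1/lim|a_n|^(1/n) = 59/8

59/8


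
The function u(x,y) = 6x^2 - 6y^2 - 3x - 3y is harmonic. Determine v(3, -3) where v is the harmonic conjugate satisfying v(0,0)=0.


Step 1: v_x = -u_y = 12y + 3
Step 2: v_y = u_x = 12x - 3
Step 3: v = 12xy + 3x - 3y + C
Step 4: v(0,0) = 0 => C = 0
Step 5: v(3, -3) = -90

-90


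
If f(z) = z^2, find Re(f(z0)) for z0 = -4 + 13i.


Step 1: z0 = -4 + 13i
Step 2: z0^2 = (-4)^2 - 13^2 - 104i
Step 3: real part = 16 - 169 = -153

-153


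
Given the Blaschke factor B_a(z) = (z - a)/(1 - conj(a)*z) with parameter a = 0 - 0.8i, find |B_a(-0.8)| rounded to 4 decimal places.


Step 1: Numerator z0 - a = -0.8 - (0 - 0.8i) = -0.8 + 0.8i
Step 2: Denominator 1 - conj(a)*z0 = 1 - (0 + 0.8i)*(-0.8) = 1 + 0.64i
Step 3: |z0 - a|^2 = (-0.8)^2 + 0.8^2 = 1.28; |1 - conj(a)*z0|^2 = 1^2 + 0.64^2 = 1.4096
Step 4: |B_a(-0.8)| = sqrt(1.28 / 1.4096) = sqrt(0.908059)
Step 5: = 0.9529

0.9529


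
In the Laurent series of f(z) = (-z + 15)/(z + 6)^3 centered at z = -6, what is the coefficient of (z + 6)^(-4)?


Step 1: Write the numerator in powers of (z + 6): -z + 15 = -(z + 6) + (-1*(-6) + 15) = -(z + 6) + 21
Step 2: Divide by (z + 6)^3: f(z) = 21(z + 6)^(-3) - (z + 6)^(-2)
Step 3: This finite sum is the Laurent series of f about z = -6.
Step 4: Only the powers -3 and -2 appear, so the coefficient of (z + 6)^(-4) = 0

0


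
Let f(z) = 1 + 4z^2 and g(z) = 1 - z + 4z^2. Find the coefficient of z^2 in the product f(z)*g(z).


Step 1: z^2 term in f*g comes from: (1)*(4z^2) + (0)*(-z) + (4z^2)*(1)
Step 2: = 4 + 0 + 4
Step 3: = 8

8


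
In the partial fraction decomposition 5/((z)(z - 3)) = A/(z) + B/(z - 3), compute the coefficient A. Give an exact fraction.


Step 1: Multiply both sides by (z) and set z = 0
Step 2: A = 5 / (0 - 3)
Step 3: A = 5 / (-3)
Step 4: A = -5/3

-5/3


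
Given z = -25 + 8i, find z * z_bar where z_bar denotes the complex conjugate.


Step 1: conj(z) = -25 - 8i
Step 2: z * conj(z) = (-25)^2 + 8^2
Step 3: = 625 + 64 = 689

689


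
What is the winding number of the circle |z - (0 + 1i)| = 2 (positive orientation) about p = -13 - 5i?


Step 1: Center c = (0, 1), radius = 2
Step 2: |p - c|^2 = (-13)^2 + (-6)^2 = 205
Step 3: r^2 = 4
Step 4: |p-c| > r so winding number = 0

0


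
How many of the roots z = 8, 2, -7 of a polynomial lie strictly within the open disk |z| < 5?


Step 1: Check each root:
  z = 8: |8| = 8 >= 5
  z = 2: |2| = 2 < 5
  z = -7: |-7| = 7 >= 5
Step 2: Count = 1

1


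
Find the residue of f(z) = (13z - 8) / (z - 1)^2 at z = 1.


Step 1: Pole of order 2 at z = 1
Step 2: Res = lim d/dz [(z - 1)^2 * f(z)] as z -> 1
Step 3: (z - 1)^2 * f(z) = 13z - 8
Step 4: d/dz[13z - 8] = 13

13


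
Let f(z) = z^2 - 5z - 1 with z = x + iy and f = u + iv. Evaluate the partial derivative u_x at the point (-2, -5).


Step 1: f(z) = (x+iy)^2 - 5(x+iy) - 1
Step 2: u = (x^2 - y^2) - 5x - 1
Step 3: u_x = 2x - 5
Step 4: At (-2, -5): u_x = -4 - 5 = -9

-9


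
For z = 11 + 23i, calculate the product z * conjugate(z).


Step 1: conj(z) = 11 - 23i
Step 2: z * conj(z) = 11^2 + 23^2
Step 3: = 121 + 529 = 650

650


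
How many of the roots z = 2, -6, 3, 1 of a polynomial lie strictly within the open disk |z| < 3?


Step 1: Check each root:
  z = 2: |2| = 2 < 3
  z = -6: |-6| = 6 >= 3
  z = 3: |3| = 3 >= 3
  z = 1: |1| = 1 < 3
Step 2: Count = 2

2


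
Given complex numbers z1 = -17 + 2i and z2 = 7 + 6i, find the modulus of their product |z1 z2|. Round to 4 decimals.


Step 1: |z1| = sqrt((-17)^2 + 2^2) = sqrt(293)
Step 2: |z2| = sqrt(7^2 + 6^2) = sqrt(85)
Step 3: |z1*z2| = |z1|*|z2| = sqrt(293) * sqrt(85) = sqrt(293 * 85) = sqrt(24905)
Step 4: = 157.8132

157.8132


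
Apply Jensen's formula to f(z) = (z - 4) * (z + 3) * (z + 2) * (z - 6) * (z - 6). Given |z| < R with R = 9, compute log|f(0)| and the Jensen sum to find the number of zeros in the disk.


Jensen's formula: (1/2pi)*integral log|f(Re^it)|dt = log|f(0)| + sum_{|a_k|<R} log(R/|a_k|)
Step 1: f(0) = (-4) * 3 * 2 * (-6) * (-6) = -864
Step 2: log|f(0)| = log|4| + log|-3| + log|-2| + log|6| + log|6| = 6.7616
Step 3: Zeros inside |z| < 9: 4, -3, -2, 6, 6
Step 4: Jensen sum = log(9/4) + log(9/3) + log(9/2) + log(9/6) + log(9/6) = 4.2246
Step 5: n(R) = number of terms in the Jensen sum = count of zeros inside |z| < 9 = 5

5


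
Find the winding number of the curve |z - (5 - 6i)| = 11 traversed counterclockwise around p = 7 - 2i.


Step 1: Center c = (5, -6), radius = 11
Step 2: |p - c|^2 = 2^2 + 4^2 = 20
Step 3: r^2 = 121
Step 4: |p-c| < r so winding number = 1

1


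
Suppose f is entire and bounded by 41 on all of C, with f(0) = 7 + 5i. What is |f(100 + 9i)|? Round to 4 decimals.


Step 1: By Liouville's theorem, a bounded entire function is constant.
Step 2: f(z) = f(0) = 7 + 5i for all z.
Step 3: |f(w)| = |7 + 5i| = sqrt(49 + 25)
Step 4: = 8.6023

8.6023


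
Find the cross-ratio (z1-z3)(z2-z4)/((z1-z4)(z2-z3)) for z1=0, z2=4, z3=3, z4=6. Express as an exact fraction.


Step 1: (z1-z3)(z2-z4) = (-3) * (-2) = 6
Step 2: (z1-z4)(z2-z3) = (-6) * 1 = -6
Step 3: Cross-ratio = -6/6 = -1

-1


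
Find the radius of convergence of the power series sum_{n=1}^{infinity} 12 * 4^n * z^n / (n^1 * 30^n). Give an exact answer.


Step 1: General term a_n = 12 * 4^n / (n^1 * 30^n)
Step 2: By the root test, |a_n|^(1/n) = 12^(1/n) * 4 / (n^(1/n) * 30) -> 4/30 as n -> infinity (since 12^(1/n) -> 1 and n^(1/n) -> 1)
Step 3: R = 1/lim|a_n|^(1/n) = 30/4 = 15/2

15/2


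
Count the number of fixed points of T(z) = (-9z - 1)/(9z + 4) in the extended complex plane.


Step 1: Fixed points satisfy T(z) = z
Step 2: 9z^2 + 13z + 1 = 0
Step 3: Discriminant = 13^2 - 4*9*1 = 133
Step 4: Number of fixed points = 2

2


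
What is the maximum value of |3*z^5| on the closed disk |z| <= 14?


Step 1: On |z| = 14, |f(z)| = 3 * |z|^5 = 3 * 14^5
Step 2: By maximum modulus principle, maximum is on boundary.
Step 3: Maximum = 3 * 537824 = 1613472

1613472


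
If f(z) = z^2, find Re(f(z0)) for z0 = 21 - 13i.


Step 1: z0 = 21 - 13i
Step 2: z0^2 = 21^2 - (-13)^2 - 546i
Step 3: real part = 441 - 169 = 272

272


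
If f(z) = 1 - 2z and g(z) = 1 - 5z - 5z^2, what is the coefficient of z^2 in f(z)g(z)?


Step 1: z^2 term in f*g comes from: (1)*(-5z^2) + (-2z)*(-5z) + (0)*(1)
Step 2: = -5 + 10 + 0
Step 3: = 5

5


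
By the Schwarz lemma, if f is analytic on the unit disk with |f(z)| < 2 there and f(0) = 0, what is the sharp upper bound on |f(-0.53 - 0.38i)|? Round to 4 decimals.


Step 1: g = f/2 maps D -> D with g(0) = 0, so by the Schwarz lemma |g(z)| <= |z|, i.e. |f(z)| <= 2|z|; this is sharp (f(z) = 2z).
Step 2: |z0|^2 = (-0.53)^2 + (-0.38)^2 = 0.4253
Step 3: |z0| = sqrt(0.4253) = 0.65215
Step 4: Best bound = 2 * |z0| = 2 * 0.65215 = 1.3043

1.3043


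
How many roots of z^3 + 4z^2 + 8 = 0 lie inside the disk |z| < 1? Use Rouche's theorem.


Step 1: On |z| = 1 the three terms have sizes |z^3| = 1^3 = 1, |4z^2| = 4*1^2 = 4, |8| = 8
Step 2: The dominant term is g(z) = 8; let h(z) = z^3 + 4z^2 so f = g + h
Step 3: On |z| = 1: |g| = 8 and |h| <= 1 + 4 = 5
Step 4: Since 8 > 5, |h| < |g| on |z| = 1, so by Rouche f has the same number of zeros as g inside |z| < 1
Step 5: g(z) = 8 is a nonzero constant with no zeros inside |z| < 1. Answer = 0

0


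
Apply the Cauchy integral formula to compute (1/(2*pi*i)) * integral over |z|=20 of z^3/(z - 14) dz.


Step 1: f(z) = z^3, a = 14 is inside |z| = 20
Step 2: By Cauchy integral formula: (1/(2pi*i)) * integral = f(a)
Step 3: f(14) = 14^3 = 2744

2744


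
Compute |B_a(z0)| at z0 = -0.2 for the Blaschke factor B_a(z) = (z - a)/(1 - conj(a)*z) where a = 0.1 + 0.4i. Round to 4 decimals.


Step 1: Numerator z0 - a = -0.2 - (0.1 + 0.4i) = -0.3 - 0.4i
Step 2: Denominator 1 - conj(a)*z0 = 1 - (0.1 - 0.4i)*(-0.2) = 1.02 - 0.08i
Step 3: |z0 - a|^2 = (-0.3)^2 + (-0.4)^2 = 0.25; |1 - conj(a)*z0|^2 = 1.02^2 + (-0.08)^2 = 1.0468
Step 4: |B_a(-0.2)| = sqrt(0.25 / 1.0468) = sqrt(0.238823)
Step 5: = 0.4887

0.4887


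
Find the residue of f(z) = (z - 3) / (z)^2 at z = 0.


Step 1: Pole of order 2 at z = 0
Step 2: Res = lim d/dz [(z)^2 * f(z)] as z -> 0
Step 3: (z)^2 * f(z) = z - 3
Step 4: d/dz[z - 3] = 1

1


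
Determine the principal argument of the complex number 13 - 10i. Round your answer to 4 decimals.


Step 1: z = 13 - 10i
Step 2: arg(z) = atan2(-10, 13)
Step 3: arg(z) = -0.6557

-0.6557


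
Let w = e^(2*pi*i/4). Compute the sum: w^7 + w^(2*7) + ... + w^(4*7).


Step 1: The sum sum_{j=1}^{n} w^(k*j) equals n if n | k, else 0.
Step 2: Here n = 4, k = 7
Step 3: Does n divide k? 4 | 7 -> False
Step 4: Sum = 0

0


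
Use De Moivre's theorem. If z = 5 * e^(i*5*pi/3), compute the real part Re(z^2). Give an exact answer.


Step 1: By De Moivre's theorem, z^2 = 5^2 * e^(i*2*5*pi/3) = 25 * (cos(10*pi/3) + i*sin(10*pi/3))
Step 2: |z|^2 = 5^2 = 25
Step 3: Reduce the angle mod 2*pi: 10*pi/3 - 2*pi = 4*pi/3
Step 4: cos(4*pi/3) = -1/2
Step 5: Re(z^2) = 25 * (-1/2) = -25/2

-25/2


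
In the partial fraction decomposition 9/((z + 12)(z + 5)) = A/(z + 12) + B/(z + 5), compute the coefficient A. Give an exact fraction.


Step 1: Multiply both sides by (z + 12) and set z = -12
Step 2: A = 9 / (-12 + 5)
Step 3: A = 9 / (-7)
Step 4: A = -9/7

-9/7


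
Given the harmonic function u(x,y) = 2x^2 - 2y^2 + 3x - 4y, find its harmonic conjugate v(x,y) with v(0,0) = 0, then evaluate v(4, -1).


Step 1: v_x = -u_y = 4y + 4
Step 2: v_y = u_x = 4x + 3
Step 3: v = 4xy + 4x + 3y + C
Step 4: v(0,0) = 0 => C = 0
Step 5: v(4, -1) = -3

-3


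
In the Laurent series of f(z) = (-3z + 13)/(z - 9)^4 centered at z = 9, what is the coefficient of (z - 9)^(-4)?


Step 1: Write the numerator in powers of (z - 9): -3z + 13 = -3(z - 9) + (-3*9 + 13) = -3(z - 9) - 14
Step 2: Divide by (z - 9)^4: f(z) = -14(z - 9)^(-4) - 3(z - 9)^(-3)
Step 3: This finite sum is the Laurent series of f about z = 9.
Step 4: Coefficient of (z - 9)^(-4) = -3*9 + 13 = -14

-14


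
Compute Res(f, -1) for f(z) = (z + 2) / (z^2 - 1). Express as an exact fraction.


Step 1: Q(z) = z^2 - 1 = (z + 1)(z - 1)
Step 2: Q'(z) = 2z
Step 3: Q'(-1) = -2, P(-1) = 1
Step 4: Res = P(-1)/Q'(-1) = 1/(-2) = -1/2

-1/2


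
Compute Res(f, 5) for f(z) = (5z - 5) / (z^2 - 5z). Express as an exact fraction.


Step 1: Q(z) = z^2 - 5z = (z - 5)(z)
Step 2: Q'(z) = 2z - 5
Step 3: Q'(5) = 5, P(5) = 20
Step 4: Res = P(5)/Q'(5) = 20/5 = 4

4


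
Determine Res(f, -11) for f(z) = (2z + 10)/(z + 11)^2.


Step 1: Pole of order 2 at z = -11
Step 2: Res = lim d/dz [(z + 11)^2 * f(z)] as z -> -11
Step 3: (z + 11)^2 * f(z) = 2z + 10
Step 4: d/dz[2z + 10] = 2

2


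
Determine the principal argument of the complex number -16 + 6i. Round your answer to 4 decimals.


Step 1: z = -16 + 6i
Step 2: arg(z) = atan2(6, -16)
Step 3: arg(z) = 2.7828

2.7828


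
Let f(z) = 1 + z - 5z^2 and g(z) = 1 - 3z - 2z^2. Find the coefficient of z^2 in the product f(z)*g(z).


Step 1: z^2 term in f*g comes from: (1)*(-2z^2) + (z)*(-3z) + (-5z^2)*(1)
Step 2: = -2 - 3 - 5
Step 3: = -10

-10


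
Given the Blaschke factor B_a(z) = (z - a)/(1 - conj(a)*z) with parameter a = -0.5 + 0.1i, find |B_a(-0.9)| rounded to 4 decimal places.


Step 1: Numerator z0 - a = -0.9 - (-0.5 + 0.1i) = -0.4 - 0.1i
Step 2: Denominator 1 - conj(a)*z0 = 1 - (-0.5 - 0.1i)*(-0.9) = 0.55 - 0.09i
Step 3: |z0 - a|^2 = (-0.4)^2 + (-0.1)^2 = 0.17; |1 - conj(a)*z0|^2 = 0.55^2 + (-0.09)^2 = 0.3106
Step 4: |B_a(-0.9)| = sqrt(0.17 / 0.3106) = sqrt(0.547328)
Step 5: = 0.7398

0.7398


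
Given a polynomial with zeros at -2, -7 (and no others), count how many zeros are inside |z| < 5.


Step 1: Check each root:
  z = -2: |-2| = 2 < 5
  z = -7: |-7| = 7 >= 5
Step 2: Count = 1

1


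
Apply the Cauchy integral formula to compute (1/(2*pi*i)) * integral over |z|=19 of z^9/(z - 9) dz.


Step 1: f(z) = z^9, a = 9 is inside |z| = 19
Step 2: By Cauchy integral formula: (1/(2pi*i)) * integral = f(a)
Step 3: f(9) = 9^9 = 387420489

387420489


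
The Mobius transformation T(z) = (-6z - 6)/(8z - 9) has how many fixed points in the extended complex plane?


Step 1: Fixed points satisfy T(z) = z
Step 2: 8z^2 - 3z + 6 = 0
Step 3: Discriminant = (-3)^2 - 4*8*6 = -183
Step 4: Number of fixed points = 2

2


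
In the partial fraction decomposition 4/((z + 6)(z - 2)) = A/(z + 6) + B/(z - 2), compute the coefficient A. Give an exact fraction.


Step 1: Multiply both sides by (z + 6) and set z = -6
Step 2: A = 4 / (-6 - 2)
Step 3: A = 4 / (-8)
Step 4: A = -1/2

-1/2


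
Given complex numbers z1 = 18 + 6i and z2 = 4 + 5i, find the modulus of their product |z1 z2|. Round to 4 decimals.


Step 1: |z1| = sqrt(18^2 + 6^2) = sqrt(360)
Step 2: |z2| = sqrt(4^2 + 5^2) = sqrt(41)
Step 3: |z1*z2| = |z1|*|z2| = sqrt(360) * sqrt(41) = sqrt(360 * 41) = sqrt(14760)
Step 4: = 121.4907

121.4907


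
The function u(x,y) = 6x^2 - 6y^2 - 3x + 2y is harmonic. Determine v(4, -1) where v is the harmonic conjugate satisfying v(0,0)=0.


Step 1: v_x = -u_y = 12y - 2
Step 2: v_y = u_x = 12x - 3
Step 3: v = 12xy - 2x - 3y + C
Step 4: v(0,0) = 0 => C = 0
Step 5: v(4, -1) = -53

-53


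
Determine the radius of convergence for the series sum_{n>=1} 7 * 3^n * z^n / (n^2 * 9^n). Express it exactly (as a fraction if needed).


Step 1: General term a_n = 7 * 3^n / (n^2 * 9^n)
Step 2: By the root test, |a_n|^(1/n) = 7^(1/n) * 3 / (n^(2/n) * 9) -> 3/9 as n -> infinity (since 7^(1/n) -> 1 and n^(2/n) -> 1)
Step 3: R = 1/lim|a_n|^(1/n) = 9/3 = 3

3


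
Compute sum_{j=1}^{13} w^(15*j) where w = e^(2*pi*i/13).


Step 1: The sum sum_{j=1}^{n} w^(k*j) equals n if n | k, else 0.
Step 2: Here n = 13, k = 15
Step 3: Does n divide k? 13 | 15 -> False
Step 4: Sum = 0

0


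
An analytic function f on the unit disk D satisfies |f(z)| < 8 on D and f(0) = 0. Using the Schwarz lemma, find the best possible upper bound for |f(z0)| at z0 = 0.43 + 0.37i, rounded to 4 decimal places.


Step 1: g = f/8 maps D -> D with g(0) = 0, so by the Schwarz lemma |g(z)| <= |z|, i.e. |f(z)| <= 8|z|; this is sharp (f(z) = 8z).
Step 2: |z0|^2 = 0.43^2 + 0.37^2 = 0.3218
Step 3: |z0| = sqrt(0.3218) = 0.567274
Step 4: Best bound = 8 * |z0| = 8 * 0.567274 = 4.5382

4.5382


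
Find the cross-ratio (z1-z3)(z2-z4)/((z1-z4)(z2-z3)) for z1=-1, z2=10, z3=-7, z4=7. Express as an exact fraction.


Step 1: (z1-z3)(z2-z4) = 6 * 3 = 18
Step 2: (z1-z4)(z2-z3) = (-8) * 17 = -136
Step 3: Cross-ratio = -18/136 = -9/68

-9/68


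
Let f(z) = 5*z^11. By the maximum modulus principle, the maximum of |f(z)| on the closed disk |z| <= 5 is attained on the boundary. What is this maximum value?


Step 1: On |z| = 5, |f(z)| = 5 * |z|^11 = 5 * 5^11
Step 2: By maximum modulus principle, maximum is on boundary.
Step 3: Maximum = 5 * 48828125 = 244140625

244140625


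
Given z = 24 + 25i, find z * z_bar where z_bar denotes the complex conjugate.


Step 1: conj(z) = 24 - 25i
Step 2: z * conj(z) = 24^2 + 25^2
Step 3: = 576 + 625 = 1201

1201


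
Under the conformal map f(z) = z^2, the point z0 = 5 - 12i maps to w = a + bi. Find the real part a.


Step 1: z0 = 5 - 12i
Step 2: z0^2 = 5^2 - (-12)^2 - 120i
Step 3: real part = 25 - 144 = -119

-119


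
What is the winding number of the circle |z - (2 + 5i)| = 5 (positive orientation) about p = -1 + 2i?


Step 1: Center c = (2, 5), radius = 5
Step 2: |p - c|^2 = (-3)^2 + (-3)^2 = 18
Step 3: r^2 = 25
Step 4: |p-c| < r so winding number = 1

1


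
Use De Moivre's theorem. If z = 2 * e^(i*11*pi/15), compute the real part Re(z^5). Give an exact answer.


Step 1: By De Moivre's theorem, z^5 = 2^5 * e^(i*5*11*pi/15) = 32 * (cos(11*pi/3) + i*sin(11*pi/3))
Step 2: |z|^5 = 2^5 = 32
Step 3: Reduce the angle mod 2*pi: 11*pi/3 - 2*pi = 5*pi/3
Step 4: cos(5*pi/3) = 1/2
Step 5: Re(z^5) = 32 * 1/2 = 16

16


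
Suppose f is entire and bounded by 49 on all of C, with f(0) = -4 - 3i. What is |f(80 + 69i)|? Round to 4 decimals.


Step 1: By Liouville's theorem, a bounded entire function is constant.
Step 2: f(z) = f(0) = -4 - 3i for all z.
Step 3: |f(w)| = |-4 - 3i| = sqrt(16 + 9)
Step 4: = 5.0

5.0


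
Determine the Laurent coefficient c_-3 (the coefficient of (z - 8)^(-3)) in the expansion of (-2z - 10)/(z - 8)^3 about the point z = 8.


Step 1: Write the numerator in powers of (z - 8): -2z - 10 = -2(z - 8) + (-2*8 - 10) = -2(z - 8) - 26
Step 2: Divide by (z - 8)^3: f(z) = -26(z - 8)^(-3) - 2(z - 8)^(-2)
Step 3: This finite sum is the Laurent series of f about z = 8.
Step 4: Coefficient of (z - 8)^(-3) = -2*8 - 10 = -26

-26


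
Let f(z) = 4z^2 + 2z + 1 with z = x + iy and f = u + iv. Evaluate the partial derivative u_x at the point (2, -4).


Step 1: f(z) = 4(x+iy)^2 + 2(x+iy) + 1
Step 2: u = 4(x^2 - y^2) + 2x + 1
Step 3: u_x = 8x + 2
Step 4: At (2, -4): u_x = 16 + 2 = 18

18


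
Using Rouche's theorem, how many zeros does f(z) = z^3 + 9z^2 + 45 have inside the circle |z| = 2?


Step 1: On |z| = 2 the three terms have sizes |z^3| = 2^3 = 8, |9z^2| = 9*2^2 = 36, |45| = 45
Step 2: The dominant term is g(z) = 45; let h(z) = z^3 + 9z^2 so f = g + h
Step 3: On |z| = 2: |g| = 45 and |h| <= 8 + 36 = 44
Step 4: Since 45 > 44, |h| < |g| on |z| = 2, so by Rouche f has the same number of zeros as g inside |z| < 2
Step 5: g(z) = 45 is a nonzero constant with no zeros inside |z| < 2. Answer = 0

0


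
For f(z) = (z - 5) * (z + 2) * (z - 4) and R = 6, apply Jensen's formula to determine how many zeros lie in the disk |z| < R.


Jensen's formula: (1/2pi)*integral log|f(Re^it)|dt = log|f(0)| + sum_{|a_k|<R} log(R/|a_k|)
Step 1: f(0) = (-5) * 2 * (-4) = 40
Step 2: log|f(0)| = log|5| + log|-2| + log|4| = 3.6889
Step 3: Zeros inside |z| < 6: 5, -2, 4
Step 4: Jensen sum = log(6/5) + log(6/2) + log(6/4) = 1.6864
Step 5: n(R) = number of terms in the Jensen sum = count of zeros inside |z| < 6 = 3

3


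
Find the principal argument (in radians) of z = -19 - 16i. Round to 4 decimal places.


Step 1: z = -19 - 16i
Step 2: arg(z) = atan2(-16, -19)
Step 3: arg(z) = -2.4417

-2.4417


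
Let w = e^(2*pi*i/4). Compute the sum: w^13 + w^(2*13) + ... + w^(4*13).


Step 1: The sum sum_{j=1}^{n} w^(k*j) equals n if n | k, else 0.
Step 2: Here n = 4, k = 13
Step 3: Does n divide k? 4 | 13 -> False
Step 4: Sum = 0

0


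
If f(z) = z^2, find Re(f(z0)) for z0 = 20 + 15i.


Step 1: z0 = 20 + 15i
Step 2: z0^2 = 20^2 - 15^2 + 600i
Step 3: real part = 400 - 225 = 175

175


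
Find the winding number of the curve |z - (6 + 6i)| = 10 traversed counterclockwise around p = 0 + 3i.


Step 1: Center c = (6, 6), radius = 10
Step 2: |p - c|^2 = (-6)^2 + (-3)^2 = 45
Step 3: r^2 = 100
Step 4: |p-c| < r so winding number = 1

1


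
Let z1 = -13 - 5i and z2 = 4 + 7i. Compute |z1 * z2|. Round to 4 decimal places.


Step 1: |z1| = sqrt((-13)^2 + (-5)^2) = sqrt(194)
Step 2: |z2| = sqrt(4^2 + 7^2) = sqrt(65)
Step 3: |z1*z2| = |z1|*|z2| = sqrt(194) * sqrt(65) = sqrt(194 * 65) = sqrt(12610)
Step 4: = 112.2943

112.2943


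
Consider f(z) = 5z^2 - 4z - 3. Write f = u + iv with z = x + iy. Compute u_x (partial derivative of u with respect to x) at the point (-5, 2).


Step 1: f(z) = 5(x+iy)^2 - 4(x+iy) - 3
Step 2: u = 5(x^2 - y^2) - 4x - 3
Step 3: u_x = 10x - 4
Step 4: At (-5, 2): u_x = -50 - 4 = -54

-54


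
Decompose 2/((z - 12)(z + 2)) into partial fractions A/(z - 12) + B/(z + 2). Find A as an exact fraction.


Step 1: Multiply both sides by (z - 12) and set z = 12
Step 2: A = 2 / (12 + 2)
Step 3: A = 2 / 14
Step 4: A = 1/7

1/7


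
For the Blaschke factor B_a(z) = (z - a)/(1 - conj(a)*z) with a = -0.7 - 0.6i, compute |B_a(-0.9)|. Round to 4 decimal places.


Step 1: Numerator z0 - a = -0.9 - (-0.7 - 0.6i) = -0.2 + 0.6i
Step 2: Denominator 1 - conj(a)*z0 = 1 - (-0.7 + 0.6i)*(-0.9) = 0.37 + 0.54i
Step 3: |z0 - a|^2 = (-0.2)^2 + 0.6^2 = 0.4; |1 - conj(a)*z0|^2 = 0.37^2 + 0.54^2 = 0.4285
Step 4: |B_a(-0.9)| = sqrt(0.4 / 0.4285) = sqrt(0.933489)
Step 5: = 0.9662

0.9662


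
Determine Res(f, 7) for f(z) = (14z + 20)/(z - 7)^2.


Step 1: Pole of order 2 at z = 7
Step 2: Res = lim d/dz [(z - 7)^2 * f(z)] as z -> 7
Step 3: (z - 7)^2 * f(z) = 14z + 20
Step 4: d/dz[14z + 20] = 14

14


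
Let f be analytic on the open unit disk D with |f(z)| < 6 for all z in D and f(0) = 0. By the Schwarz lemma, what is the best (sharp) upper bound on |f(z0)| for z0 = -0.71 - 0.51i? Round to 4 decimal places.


Step 1: g = f/6 maps D -> D with g(0) = 0, so by the Schwarz lemma |g(z)| <= |z|, i.e. |f(z)| <= 6|z|; this is sharp (f(z) = 6z).
Step 2: |z0|^2 = (-0.71)^2 + (-0.51)^2 = 0.7642
Step 3: |z0| = sqrt(0.7642) = 0.874185
Step 4: Best bound = 6 * |z0| = 6 * 0.874185 = 5.2451

5.2451


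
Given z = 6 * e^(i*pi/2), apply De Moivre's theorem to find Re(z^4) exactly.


Step 1: By De Moivre's theorem, z^4 = 6^4 * e^(i*4*pi/2) = 1296 * (cos(2*pi) + i*sin(2*pi))
Step 2: |z|^4 = 6^4 = 1296
Step 3: Reduce the angle mod 2*pi: 2*pi - 2*pi = 0
Step 4: cos(0) = 1
Step 5: Re(z^4) = 1296 * 1 = 1296

1296


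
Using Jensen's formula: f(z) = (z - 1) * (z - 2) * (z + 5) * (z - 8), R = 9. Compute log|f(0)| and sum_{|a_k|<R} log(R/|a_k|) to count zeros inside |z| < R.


Jensen's formula: (1/2pi)*integral log|f(Re^it)|dt = log|f(0)| + sum_{|a_k|<R} log(R/|a_k|)
Step 1: f(0) = (-1) * (-2) * 5 * (-8) = -80
Step 2: log|f(0)| = log|1| + log|2| + log|-5| + log|8| = 4.382
Step 3: Zeros inside |z| < 9: 1, 2, -5, 8
Step 4: Jensen sum = log(9/1) + log(9/2) + log(9/5) + log(9/8) = 4.4069
Step 5: n(R) = number of terms in the Jensen sum = count of zeros inside |z| < 9 = 4

4


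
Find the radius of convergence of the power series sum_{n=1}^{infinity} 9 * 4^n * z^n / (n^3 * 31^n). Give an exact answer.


Step 1: General term a_n = 9 * 4^n / (n^3 * 31^n)
Step 2: By the root test, |a_n|^(1/n) = 9^(1/n) * 4 / (n^(3/n) * 31) -> 4/31 as n -> infinity (since 9^(1/n) -> 1 and n^(3/n) -> 1)
Step 3: R = 1/lim|a_n|^(1/n) = 31/4

31/4


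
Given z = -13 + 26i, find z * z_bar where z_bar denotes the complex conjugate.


Step 1: conj(z) = -13 - 26i
Step 2: z * conj(z) = (-13)^2 + 26^2
Step 3: = 169 + 676 = 845

845


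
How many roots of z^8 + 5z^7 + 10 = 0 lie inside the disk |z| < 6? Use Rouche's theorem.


Step 1: On |z| = 6 the three terms have sizes |z^8| = 6^8 = 1679616, |5z^7| = 5*6^7 = 1399680, |10| = 10
Step 2: The dominant term is g(z) = z^8; let h(z) = 5z^7 + 10 so f = g + h
Step 3: On |z| = 6: |g| = 1679616 and |h| <= 1399680 + 10 = 1399690
Step 4: Since 1679616 > 1399690, |h| < |g| on |z| = 6, so by Rouche f has the same number of zeros as g inside |z| < 6
Step 5: g(z) = z^8 has 8 zeros (all at the origin) inside |z| < 6. Answer = 8

8
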